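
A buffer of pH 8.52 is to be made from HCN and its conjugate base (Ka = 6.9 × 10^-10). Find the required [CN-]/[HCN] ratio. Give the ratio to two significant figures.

pKa = -log(6.9 × 10^-10) = 9.161
pH = pKa + log(r) ⇒ log(r) = 8.52 − 9.161 = -0.641
r = [CN-]/[HCN] = 10^(-0.641) = 0.229

ratio = 0.23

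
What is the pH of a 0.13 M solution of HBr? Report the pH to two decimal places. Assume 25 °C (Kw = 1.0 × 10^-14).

HBr is a strong acid and dissociates completely, so [H+] = 0.13 M.
pH = -log(0.13) = 0.89

pH = 0.89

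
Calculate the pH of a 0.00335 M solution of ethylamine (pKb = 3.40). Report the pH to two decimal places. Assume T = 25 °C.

C2H5NH2 + H2O ⇌ C2H5NH3+ + OH-
Kb = 10^(−3.40) = 3.98 × 10^-4
Kb = [OH-]²/(0.00335 − [OH-]) = 3.98 × 10^-4
The 5% rule fails; solving [OH-]² + Kb·[OH-] − Kb·C₀ = 0 exactly:
[OH-] = [−0.000398 + √(0.000398² + 5.33e-06)]/2 = 9.73 × 10^-4 M
pOH = −log(9.73 × 10^-4) = 3.01; pH = 14.00 − 3.01 = 10.99

pH = 10.99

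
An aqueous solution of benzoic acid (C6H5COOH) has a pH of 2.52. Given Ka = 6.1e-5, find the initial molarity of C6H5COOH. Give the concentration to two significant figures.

[H+] = 10^(-2.52) = 3.02 × 10^-3 M = x
Ka = x²/(C₀ − x) ⇒ C₀ = x + x²/Ka
C₀ = 3.02 × 10^-3 + (3.02 × 10^-3)²/(6.1 × 10^-5) = 1.53 × 10^-1 M

C₀ = 1.5 × 10^-1 M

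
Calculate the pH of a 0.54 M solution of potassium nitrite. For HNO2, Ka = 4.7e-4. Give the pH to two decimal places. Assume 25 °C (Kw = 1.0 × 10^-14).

pH = 8.53

NO2- is the conjugate base of the weak acid HNO2.
Kb = Kw/Ka = 1.0×10^-14 / 4.7 × 10^-4 = 2.13 × 10^-11
From the ICE table, Kb = [OH-]²/(0.54 − [OH-]) = 2.13 × 10^-11.
Since Kb ≪ C₀, [OH-] ≈ √(Kb·C₀) = 3.39 × 10^-6 M.
([OH-]/C₀ = 0.00063% < 5%, so the approximation holds.)
pOH = 5.47, so pH = 14.00 − pOH = 8.53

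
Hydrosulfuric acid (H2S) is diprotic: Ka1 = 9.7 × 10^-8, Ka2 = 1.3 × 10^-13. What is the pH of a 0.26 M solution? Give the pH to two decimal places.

Ka1 ≫ Ka2, so treat the first dissociation as the only significant source of H+.
Ka1 = x²/(0.26 − x) = 9.7 × 10^-8
x ≈ √(9.7 × 10^-8 × 0.26) = 1.59 × 10^-4 M
pH = −log(1.59 × 10^-4) = 3.80

pH = 3.80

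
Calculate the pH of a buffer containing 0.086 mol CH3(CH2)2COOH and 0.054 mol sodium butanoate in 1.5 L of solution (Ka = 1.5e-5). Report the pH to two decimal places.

pKa = −log(1.5 × 10^-5) = 4.824
Using pH = pKa + log([base]/[acid]) with [base]/[acid] = 0.054/0.086:
pH = 4.824 + (-0.202) = 4.62

pH = 4.62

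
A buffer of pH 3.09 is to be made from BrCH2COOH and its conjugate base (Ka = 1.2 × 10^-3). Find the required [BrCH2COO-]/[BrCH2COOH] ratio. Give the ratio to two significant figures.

pKa = -log(1.2 × 10^-3) = 2.921
pH = pKa + log(r) ⇒ log(r) = 3.09 − 2.921 = +0.169
r = [BrCH2COO-]/[BrCH2COOH] = 10^(+0.169) = 1.48

ratio = 1.5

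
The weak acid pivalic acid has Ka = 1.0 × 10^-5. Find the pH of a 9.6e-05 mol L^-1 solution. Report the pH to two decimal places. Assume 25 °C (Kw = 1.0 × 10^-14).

(CH3)3CCOOH ⇌ (CH3)3CCOO- + H+
Ka = [H+]²/(9.6e-05 − [H+]) = 1.0 × 10^-5
The 5% rule fails; solving [H+]² + Ka·[H+] − Ka·C₀ = 0 exactly:
[H+] = (−Ka + √(Ka² + 4·Ka·C₀))/2 = 2.64 × 10^-5 M
pH = −log(2.64 × 10^-5) = 4.58

pH = 4.58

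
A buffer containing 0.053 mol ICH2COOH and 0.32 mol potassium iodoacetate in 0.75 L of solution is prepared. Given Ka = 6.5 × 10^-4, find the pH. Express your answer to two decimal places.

pKa = −log(6.5 × 10^-4) = 3.187
pH = pKa + log([A⁻]/[HA]) = 3.187 + log(0.32/0.053)
pH = 3.187 + (+0.781) = 3.97

pH = 3.97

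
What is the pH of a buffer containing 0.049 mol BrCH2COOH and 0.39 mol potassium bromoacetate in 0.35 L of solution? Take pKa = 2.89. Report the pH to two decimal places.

pH = pKa + log([A⁻]/[HA]) = 2.89 + log(0.39/0.049)
pH = 2.89 + (+0.901) = 3.79

pH = 3.79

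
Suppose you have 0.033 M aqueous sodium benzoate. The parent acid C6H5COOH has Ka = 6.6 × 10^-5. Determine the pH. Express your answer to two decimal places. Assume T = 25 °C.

C6H5COO- is the conjugate base of the weak acid C6H5COOH.
Kb = Kw/Ka = 1.0×10^-14 / 6.6 × 10^-5 = 1.52 × 10^-10
Let x = [OH-] at equilibrium. Kb = x²/(0.033 − x).
Since Kb ≪ C₀, x ≈ √(Kb·C₀) = 2.24 × 10^-6 M.
pOH = −log(2.24 × 10^-6) = 5.65; pH = 14.00 − 5.65 = 8.35

pH = 8.35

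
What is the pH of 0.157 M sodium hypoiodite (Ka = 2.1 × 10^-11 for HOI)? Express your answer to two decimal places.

OI- is the conjugate base of the weak acid HOI.
Kb = Kw/Ka = 1.0×10^-14 / 2.1 × 10^-11 = 4.76 × 10^-4
From the ICE table, Kb = x²/(0.157 − x) = 4.76 × 10^-4.
The 5% rule fails; solving x² + Kb·x − Kb·C₀ = 0 exactly:
x = [−0.000476 + √(0.000476² + 0.000299)]/2 = 8.41 × 10^-3 M
pOH = −log(8.41 × 10^-3) = 2.08; pH = 14.00 − 2.08 = 11.92

pH = 11.92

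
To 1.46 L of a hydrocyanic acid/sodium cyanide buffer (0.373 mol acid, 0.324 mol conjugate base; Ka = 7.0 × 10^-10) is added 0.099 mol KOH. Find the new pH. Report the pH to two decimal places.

After neutralization: n(HCN) = 0.274 mol, n(CN-) = 0.423 mol.
pKa = −log(7.0 × 10^-10) = 9.155
pH = pKa + log(n_CN-/n_HCN) = 9.155 + log(0.423/0.274) = 9.155 + (+0.189)

pH = 9.34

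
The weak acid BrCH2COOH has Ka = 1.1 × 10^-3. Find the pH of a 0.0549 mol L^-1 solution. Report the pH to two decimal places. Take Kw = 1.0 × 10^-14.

pH = 2.14

BrCH2COOH ⇌ BrCH2COO- + H+
Ka = x²/(0.0549 − x) = 1.1 × 10^-3
x is not negligible relative to C₀; solve x² + 0.0011·x − 6.04e-05 = 0.
x = [−0.0011 + √(0.0011² + 0.000242)]/2 = 7.24 × 10^-3 M
pH = −log[H+] = −log(7.24 × 10^-3) = 2.14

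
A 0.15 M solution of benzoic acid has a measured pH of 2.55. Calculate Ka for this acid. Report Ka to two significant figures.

Ka = 5.4 × 10^-5

[H+] = 10^(-2.55) = 2.82 × 10^-3 M
At equilibrium [HA] = 0.15 − 2.82 × 10^-3 = 1.47 × 10^-1 M
Ka = [H+][A-]/[HA] = (2.82 × 10^-3)² / 1.47 × 10^-1 = 5.4 × 10^-5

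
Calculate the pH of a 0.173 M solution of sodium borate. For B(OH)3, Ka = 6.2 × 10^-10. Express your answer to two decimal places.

pH = 11.22

B(OH)4- is the conjugate base of the weak acid B(OH)3.
Kb = Kw/Ka = 1.0×10^-14 / 6.2 × 10^-10 = 1.61 × 10^-5
Kb = [OH-]²/(0.173 − [OH-]) = 1.61 × 10^-5
Since Kb ≪ C₀, [OH-] ≈ √(Kb·C₀) = 1.67 × 10^-3 M.
pOH = 2.78, so pH = 14.00 − pOH = 11.22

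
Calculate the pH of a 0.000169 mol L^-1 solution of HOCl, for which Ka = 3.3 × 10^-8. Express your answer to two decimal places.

pH = 5.63

HOCl ⇌ OCl- + H+
From the ICE table, Ka = x²/(0.000169 − x) = 3.3 × 10^-8.
Since Ka ≪ C₀, x ≈ √(Ka·C₀) = 2.36 × 10^-6 M.
pH = −log(2.36 × 10^-6) = 5.63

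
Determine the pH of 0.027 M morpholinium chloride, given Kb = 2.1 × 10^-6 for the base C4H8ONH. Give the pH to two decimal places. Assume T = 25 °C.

C4H8ONH2+ is the conjugate acid of the weak base C4H8ONH.
Ka = Kw/Kb = 1.0×10^-14 / 2.1 × 10^-6 = 4.76 × 10^-9
Ka = [H+]²/(0.027 − [H+]) = 4.76 × 10^-9
Neglecting [H+] in the denominator: [H+] = √(4.76 × 10^-9 × 0.027) = 1.13 × 10^-5 M
pH = −log[H+] = −log(1.13 × 10^-5) = 4.95

pH = 4.95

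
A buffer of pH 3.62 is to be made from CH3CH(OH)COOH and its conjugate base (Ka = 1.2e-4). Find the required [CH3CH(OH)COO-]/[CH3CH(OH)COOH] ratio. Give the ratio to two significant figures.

ratio = 0.50

pKa = -log(1.2 × 10^-4) = 3.921
pH = pKa + log(r) ⇒ log(r) = 3.62 − 3.921 = -0.301
r = [CH3CH(OH)COO-]/[CH3CH(OH)COOH] = 10^(-0.301) = 0.5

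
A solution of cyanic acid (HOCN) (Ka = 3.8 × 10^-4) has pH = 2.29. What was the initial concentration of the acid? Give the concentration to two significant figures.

[H+] = 10^(-2.29) = 5.13 × 10^-3 M = x
Ka = x²/(C₀ − x) ⇒ C₀ = x + x²/Ka
C₀ = 5.13 × 10^-3 + (5.13 × 10^-3)²/(3.8 × 10^-4) = 7.44 × 10^-2 M

C₀ = 7.4 × 10^-2 M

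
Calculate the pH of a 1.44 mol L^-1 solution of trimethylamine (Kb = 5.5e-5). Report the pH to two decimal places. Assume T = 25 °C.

pH = 11.95

(CH3)3N + H2O ⇌ (CH3)3NH+ + OH-
Let x = [OH-] at equilibrium. Kb = x²/(1.44 − x).
Since Kb ≪ C₀, x ≈ √(Kb·C₀) = 8.90 × 10^-3 M.
(x/C₀ = 0.62% < 5%, so the approximation holds.)
pOH = 2.05, so pH = 14.00 − pOH = 11.95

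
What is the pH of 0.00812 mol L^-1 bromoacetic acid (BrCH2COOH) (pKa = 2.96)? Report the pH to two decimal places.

BrCH2COOH ⇌ BrCH2COO- + H+
Ka = 10^(−2.96) = 1.10 × 10^-3
Ka = x²/(0.00812 − x) = 1.10 × 10^-3
Here C₀/Ka ≈ 7.38, so the small-x approximation fails. Use the quadratic:
x = [−0.0011 + √(0.0011² + 3.57e-05)]/2 = 2.49 × 10^-3 M
pH = −log[H+] = −log(2.49 × 10^-3) = 2.60

pH = 2.60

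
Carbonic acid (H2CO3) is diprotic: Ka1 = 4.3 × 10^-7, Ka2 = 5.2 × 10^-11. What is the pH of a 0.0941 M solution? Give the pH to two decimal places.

Since Ka1 ≫ Ka2, the first ionization dominates [H+].
Ka1 = x²/(0.0941 − x) = 4.3 × 10^-7
x ≈ √(4.3 × 10^-7 × 0.0941) = 2.01 × 10^-4 M
pH = −log(2.01 × 10^-4) = 3.70

pH = 3.70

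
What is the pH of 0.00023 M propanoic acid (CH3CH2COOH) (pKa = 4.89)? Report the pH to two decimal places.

CH3CH2COOH ⇌ CH3CH2COO- + H+
Ka = 10^(−4.89) = 1.29 × 10^-5
From the ICE table, Ka = x²/(0.00023 − x) = 1.29 × 10^-5.
The 5% rule fails; solving x² + Ka·x − Ka·C₀ = 0 exactly:
x = [−1.29e-05 + √(1.29e-05² + 1.19e-08)]/2 = 4.84 × 10^-5 M
pH = −log(4.84 × 10^-5) = 4.32

pH = 4.32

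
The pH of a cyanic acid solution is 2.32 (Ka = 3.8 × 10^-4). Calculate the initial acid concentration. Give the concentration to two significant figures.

[H+] = 10^(-2.32) = 4.79 × 10^-3 M = x
Ka = x²/(C₀ − x) ⇒ C₀ = x + x²/Ka
C₀ = 4.79 × 10^-3 + (4.79 × 10^-3)²/(3.8 × 10^-4) = 6.52 × 10^-2 M

C₀ = 6.5 × 10^-2 M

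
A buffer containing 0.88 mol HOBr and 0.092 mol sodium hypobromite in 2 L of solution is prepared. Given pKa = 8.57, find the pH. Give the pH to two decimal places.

pH = 7.59

Using pH = pKa + log([base]/[acid]) with [base]/[acid] = 0.092/0.88:
pH = 8.57 + (-0.981) = 7.59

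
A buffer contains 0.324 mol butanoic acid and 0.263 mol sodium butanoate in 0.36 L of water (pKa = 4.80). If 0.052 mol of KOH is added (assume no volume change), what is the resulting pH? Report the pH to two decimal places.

pH = 4.86

OH- converts CH3(CH2)2COOH to CH3(CH2)2COO-: CH3(CH2)2COOH → 0.272 mol, CH3(CH2)2COO- → 0.315 mol.
pH = pKa + log(n_CH3(CH2)2COO-/n_CH3(CH2)2COOH) = 4.80 + log(0.315/0.272) = 4.80 + (+0.064)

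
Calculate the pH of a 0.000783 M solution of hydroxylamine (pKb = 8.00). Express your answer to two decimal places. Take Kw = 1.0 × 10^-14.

pH = 8.45

NH2OH + H2O ⇌ NH3OH+ + OH-
Kb = 10^(−8.00) = 1.00 × 10^-8
From the ICE table, Kb = [OH-]²/(0.000783 − [OH-]) = 1.00 × 10^-8.
Assume [OH-] ≪ 0.000783: [OH-] ≈ √(1.00 × 10^-8 × 0.000783) = 2.80 × 10^-6 M
([OH-]/C₀ = 0.36% < 5%, so the approximation holds.)
pOH = −log(2.80 × 10^-6) = 5.55; pH = 14.00 − 5.55 = 8.45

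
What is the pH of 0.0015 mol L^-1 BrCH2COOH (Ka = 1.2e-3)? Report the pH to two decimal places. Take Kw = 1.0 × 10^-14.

BrCH2COOH ⇌ BrCH2COO- + H+
From the ICE table, Ka = x²/(0.0015 − x) = 1.2 × 10^-3.
Here C₀/Ka ≈ 1.25, so the small-x approximation fails. Use the quadratic:
x = (−Ka + √(Ka² + 4·Ka·C₀))/2 = 8.70 × 10^-4 M
pH = −log(8.70 × 10^-4) = 3.06

pH = 3.06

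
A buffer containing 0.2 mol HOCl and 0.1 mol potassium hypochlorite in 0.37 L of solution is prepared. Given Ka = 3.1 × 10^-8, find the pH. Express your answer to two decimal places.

pH = 7.21

pKa = −log(3.1 × 10^-8) = 7.509
pH = pKa + log([A⁻]/[HA]) = 7.509 + log(0.1/0.2)
pH = 7.509 + (-0.301) = 7.21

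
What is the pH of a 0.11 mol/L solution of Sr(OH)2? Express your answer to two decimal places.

pH = 13.34

Sr(OH)2 is a strong base (each formula unit releases 2 OH-); [OH-] = 0.22 M.
pOH = -log(0.22) = 0.66
pH = 14.00 - 0.66 = 13.34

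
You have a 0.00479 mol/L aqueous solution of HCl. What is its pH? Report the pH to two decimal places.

pH = 2.32

HCl is a strong acid and dissociates completely, so [H+] = 0.00479 M.
pH = -log(0.00479) = 2.32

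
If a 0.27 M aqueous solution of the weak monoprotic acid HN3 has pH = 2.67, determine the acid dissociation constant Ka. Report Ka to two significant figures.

[H+] = 10^(-2.67) = 2.14 × 10^-3 M
At equilibrium [HA] = 0.27 − 2.14 × 10^-3 = 2.68 × 10^-1 M
Ka = [H+][A-]/[HA] = (2.14 × 10^-3)² / 2.68 × 10^-1 = 1.7 × 10^-5

Ka = 1.7 × 10^-5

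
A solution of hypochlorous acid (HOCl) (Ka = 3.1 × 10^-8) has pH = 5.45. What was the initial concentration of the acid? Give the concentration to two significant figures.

C₀ = 4.1 × 10^-4 M

[H+] = 10^(-5.45) = 3.55 × 10^-6 M = x
Ka = x²/(C₀ − x) ⇒ C₀ = x + x²/Ka
C₀ = 3.55 × 10^-6 + (3.55 × 10^-6)²/(3.1 × 10^-8) = 4.10 × 10^-4 M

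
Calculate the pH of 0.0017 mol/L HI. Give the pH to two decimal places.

pH = 2.77

HI is a strong acid and dissociates completely, so [H+] = 0.0017 M.
pH = -log(0.0017) = 2.77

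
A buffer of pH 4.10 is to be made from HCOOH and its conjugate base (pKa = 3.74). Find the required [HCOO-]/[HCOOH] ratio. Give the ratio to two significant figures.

pH = pKa + log(r) ⇒ log(r) = 4.10 − 3.74 = +0.36
r = [HCOO-]/[HCOOH] = 10^(+0.36) = 2.29

ratio = 2.3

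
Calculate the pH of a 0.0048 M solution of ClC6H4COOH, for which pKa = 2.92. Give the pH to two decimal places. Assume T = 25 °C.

pH = 2.73

ClC6H4COOH ⇌ ClC6H4COO- + H+
Ka = 10^(−2.92) = 1.20 × 10^-3
Ka = [H+]²/(0.0048 − [H+]) = 1.20 × 10^-3
Here C₀/Ka ≈ 4, so the small-[H+] approximation fails. Use the quadratic:
[H+] = (−Ka + √(Ka² + 4·Ka·C₀))/2 = 1.87 × 10^-3 M
pH = −log[H+] = −log(1.87 × 10^-3) = 2.73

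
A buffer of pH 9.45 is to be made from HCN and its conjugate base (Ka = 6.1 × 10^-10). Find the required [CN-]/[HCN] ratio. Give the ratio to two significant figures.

pKa = -log(6.1 × 10^-10) = 9.215
pH = pKa + log(r) ⇒ log(r) = 9.45 − 9.215 = +0.235
r = [CN-]/[HCN] = 10^(+0.235) = 1.72

ratio = 1.7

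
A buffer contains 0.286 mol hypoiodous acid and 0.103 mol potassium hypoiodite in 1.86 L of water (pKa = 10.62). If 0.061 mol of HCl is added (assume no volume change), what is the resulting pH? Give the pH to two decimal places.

Added H+ converts OI- to HOI: HOI → 0.347 mol, OI- → 0.042 mol.
pH = pKa + log(n_OI-/n_HOI) = 10.62 + log(0.042/0.347) = 10.62 + (-0.917)

pH = 9.70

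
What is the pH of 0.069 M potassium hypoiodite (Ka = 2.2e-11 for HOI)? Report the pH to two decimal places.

OI- is the conjugate base of the weak acid HOI.
Kb = Kw/Ka = 1.0×10^-14 / 2.2 × 10^-11 = 4.55 × 10^-4
Kb = [OH-]²/(0.069 − [OH-]) = 4.55 × 10^-4
[OH-] is not negligible relative to C₀; solve [OH-]² + 0.000455·[OH-] − 3.14e-05 = 0.
[OH-] = (−Kb + √(Kb² + 4·Kb·C₀))/2 = 5.38 × 10^-3 M
pOH = −log(5.38 × 10^-3) = 2.27; pH = 14.00 − 2.27 = 11.73

pH = 11.73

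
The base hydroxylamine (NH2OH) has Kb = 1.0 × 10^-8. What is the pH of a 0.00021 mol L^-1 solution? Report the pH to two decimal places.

pH = 8.16

NH2OH + H2O ⇌ NH3OH+ + OH-
From the ICE table, Kb = [OH-]²/(0.00021 − [OH-]) = 1.0 × 10^-8.
Since Kb ≪ C₀, [OH-] ≈ √(Kb·C₀) = 1.45 × 10^-6 M.
Check: 0.69% ionized — well under 5%, approximation valid.
pOH = −log(1.45 × 10^-6) = 5.84; pH = 14.00 − 5.84 = 8.16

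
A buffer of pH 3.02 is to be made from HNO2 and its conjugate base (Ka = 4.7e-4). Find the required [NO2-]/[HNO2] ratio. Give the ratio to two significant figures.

pKa = -log(4.7 × 10^-4) = 3.328
pH = pKa + log(r) ⇒ log(r) = 3.02 − 3.328 = -0.308
r = [NO2-]/[HNO2] = 10^(-0.308) = 0.492

ratio = 0.49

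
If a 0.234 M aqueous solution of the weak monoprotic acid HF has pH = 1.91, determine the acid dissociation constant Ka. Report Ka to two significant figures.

Ka = 6.8 × 10^-4

[H+] = 10^(-1.91) = 1.23 × 10^-2 M
At equilibrium [HA] = 0.234 − 1.23 × 10^-2 = 2.22 × 10^-1 M
Ka = [H+][A-]/[HA] = (1.23 × 10^-2)² / 2.22 × 10^-1 = 6.8 × 10^-4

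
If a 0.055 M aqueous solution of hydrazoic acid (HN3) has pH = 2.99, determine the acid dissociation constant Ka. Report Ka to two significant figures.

[H+] = 10^(-2.99) = 1.02 × 10^-3 M
At equilibrium [HA] = 0.055 − 1.02 × 10^-3 = 5.40 × 10^-2 M
Ka = [H+][A-]/[HA] = (1.02 × 10^-3)² / 5.40 × 10^-2 = 1.9 × 10^-5

Ka = 1.9 × 10^-5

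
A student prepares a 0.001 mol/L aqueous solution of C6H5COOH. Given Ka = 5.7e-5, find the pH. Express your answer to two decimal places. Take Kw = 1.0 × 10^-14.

pH = 3.67

C6H5COOH ⇌ C6H5COO- + H+
From the ICE table, Ka = x²/(0.001 − x) = 5.7 × 10^-5.
The 5% rule fails; solving x² + Ka·x − Ka·C₀ = 0 exactly:
x = (−Ka + √(Ka² + 4·Ka·C₀))/2 = 2.12 × 10^-4 M
pH = −log(2.12 × 10^-4) = 3.67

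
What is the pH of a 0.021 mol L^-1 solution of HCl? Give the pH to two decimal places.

HCl is a strong acid and dissociates completely, so [H+] = 0.021 M.
pH = -log(0.021) = 1.68

pH = 1.68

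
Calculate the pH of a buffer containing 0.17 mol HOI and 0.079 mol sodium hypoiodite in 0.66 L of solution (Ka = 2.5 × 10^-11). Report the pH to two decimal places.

pH = 10.27

pKa = −log(2.5 × 10^-11) = 10.602
Henderson–Hasselbalch: pH = pKa + log([OI-]/[HOI]) = 10.602 + log(0.079/0.17)
pH = 10.602 + (-0.333) = 10.27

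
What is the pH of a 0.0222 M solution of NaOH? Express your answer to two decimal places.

pH = 12.35

NaOH is a strong base; [OH-] = 0.0222 M.
pOH = -log(0.0222) = 1.65
pH = 14.00 - 1.65 = 12.35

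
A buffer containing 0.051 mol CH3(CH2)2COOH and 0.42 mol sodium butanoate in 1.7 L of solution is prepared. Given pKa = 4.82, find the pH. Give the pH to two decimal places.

pH = pKa + log([A⁻]/[HA]) = 4.82 + log(0.42/0.051)
pH = 4.82 + (+0.916) = 5.74

pH = 5.74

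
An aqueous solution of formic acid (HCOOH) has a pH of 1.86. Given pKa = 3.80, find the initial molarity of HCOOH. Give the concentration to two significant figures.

C₀ = 1.2 M

[H+] = 10^(-1.86) = 1.38 × 10^-2 M = x
Ka = 10^(−3.80) = 1.58 × 10^-4
Ka = x²/(C₀ − x) ⇒ C₀ = x + x²/Ka
C₀ = 1.38 × 10^-2 + (1.38 × 10^-2)²/(1.58 × 10^-4) = 1.22 M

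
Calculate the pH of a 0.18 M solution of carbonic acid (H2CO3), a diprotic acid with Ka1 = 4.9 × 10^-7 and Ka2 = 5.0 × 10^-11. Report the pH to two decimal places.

pH = 3.53

Ka1 ≫ Ka2, so treat the first dissociation as the only significant source of H+.
Ka1 = x²/(0.18 − x) = 4.9 × 10^-7
x ≈ √(4.9 × 10^-7 × 0.18) = 2.97 × 10^-4 M
pH = −log(2.97 × 10^-4) = 3.53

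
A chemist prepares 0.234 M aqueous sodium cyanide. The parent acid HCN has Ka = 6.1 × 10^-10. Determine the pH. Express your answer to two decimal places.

pH = 11.29

CN- is the conjugate base of the weak acid HCN.
Kb = Kw/Ka = 1.0×10^-14 / 6.1 × 10^-10 = 1.64 × 10^-5
From the ICE table, Kb = x²/(0.234 − x) = 1.64 × 10^-5.
Neglecting x in the denominator: x = √(1.64 × 10^-5 × 0.234) = 1.96 × 10^-3 M
Check: 0.84% ionized — well under 5%, approximation valid.
pOH = −log(1.96 × 10^-3) = 2.71; pH = 14.00 − 2.71 = 11.29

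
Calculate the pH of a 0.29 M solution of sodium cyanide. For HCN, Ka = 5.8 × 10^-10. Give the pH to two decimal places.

CN- is the conjugate base of the weak acid HCN.
Kb = Kw/Ka = 1.0×10^-14 / 5.8 × 10^-10 = 1.72 × 10^-5
From the ICE table, Kb = [OH-]²/(0.29 − [OH-]) = 1.72 × 10^-5.
Since Kb ≪ C₀, [OH-] ≈ √(Kb·C₀) = 2.23 × 10^-3 M.
Check: 0.77% ionized — well under 5%, approximation valid.
pOH = −log(2.23 × 10^-3) = 2.65; pH = 14.00 − 2.65 = 11.35

pH = 11.35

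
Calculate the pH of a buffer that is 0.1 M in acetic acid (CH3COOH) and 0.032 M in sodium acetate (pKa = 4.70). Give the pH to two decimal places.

Using pH = pKa + log([base]/[acid]) with [base]/[acid] = 0.032/0.1:
pH = 4.70 + (-0.495) = 4.21

pH = 4.21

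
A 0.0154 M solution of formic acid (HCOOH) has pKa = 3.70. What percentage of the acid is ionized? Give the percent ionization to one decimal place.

10.8%

HCOOH ⇌ HCOO- + H+; let x = [H+] at equilibrium.
Ka = 10^(−3.70) = 2.00 × 10^-4
Solve x² + 0.0002x − 3.08e-06 = 0 → x = 1.66 × 10^-3 M
Fraction ionized = 1.66 × 10^-3 / 0.0154 = 0.1078 → 10.8%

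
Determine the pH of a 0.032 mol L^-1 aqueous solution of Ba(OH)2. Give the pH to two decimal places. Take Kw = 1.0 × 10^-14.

pH = 12.81

Ba(OH)2 is a strong base (each formula unit releases 2 OH-); [OH-] = 0.064 M.
pOH = -log(0.064) = 1.19
pH = 14.00 - 1.19 = 12.81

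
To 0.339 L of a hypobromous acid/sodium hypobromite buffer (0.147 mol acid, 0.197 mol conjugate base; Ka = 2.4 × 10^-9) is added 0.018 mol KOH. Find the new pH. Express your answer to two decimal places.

pH = 8.84

After neutralization: n(HOBr) = 0.129 mol, n(OBr-) = 0.215 mol.
pKa = −log(2.4 × 10^-9) = 8.620
pH = pKa + log(n_OBr-/n_HOBr) = 8.620 + log(0.215/0.129) = 8.620 + (+0.222)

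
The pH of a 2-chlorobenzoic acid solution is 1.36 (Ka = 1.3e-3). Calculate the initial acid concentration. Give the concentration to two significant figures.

[H+] = 10^(-1.36) = 4.37 × 10^-2 M = x
Ka = x²/(C₀ − x) ⇒ C₀ = x + x²/Ka
C₀ = 4.37 × 10^-2 + (4.37 × 10^-2)²/(1.3 × 10^-3) = 1.51 M

C₀ = 1.5 M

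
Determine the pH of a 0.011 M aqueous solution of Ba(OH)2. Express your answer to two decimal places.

pH = 12.34

Ba(OH)2 is a strong base (each formula unit releases 2 OH-); [OH-] = 0.022 M.
pOH = -log(0.022) = 1.66
pH = 14.00 - 1.66 = 12.34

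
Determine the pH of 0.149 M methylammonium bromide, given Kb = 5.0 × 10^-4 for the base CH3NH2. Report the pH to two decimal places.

CH3NH3+ is the conjugate acid of the weak base CH3NH2.
Ka = Kw/Kb = 1.0×10^-14 / 5.0 × 10^-4 = 2.00 × 10^-11
From the ICE table, Ka = x²/(0.149 − x) = 2.00 × 10^-11.
Assume x ≪ 0.149: x ≈ √(2.00 × 10^-11 × 0.149) = 1.73 × 10^-6 M
pH = −log(1.73 × 10^-6) = 5.76

pH = 5.76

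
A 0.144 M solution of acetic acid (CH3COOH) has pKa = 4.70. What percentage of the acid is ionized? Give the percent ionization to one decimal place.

1.2%

CH3COOH ⇌ CH3COO- + H+; let x = [H+] at equilibrium.
Ka = 10^(−4.70) = 2.00 × 10^-5
x ≈ √(Ka·C₀) = √(2.00 × 10^-5 × 0.144) = 1.70 × 10^-3 M
% ionization = x/C₀ × 100% = 1.70 × 10^-3/0.144 × 100% = 1.2%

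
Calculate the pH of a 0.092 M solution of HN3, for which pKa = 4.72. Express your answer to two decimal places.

pH = 2.88

HN3 ⇌ N3- + H+
Ka = 10^(−4.72) = 1.91 × 10^-5
From the ICE table, Ka = [H+]²/(0.092 − [H+]) = 1.91 × 10^-5.
Assume [H+] ≪ 0.092: [H+] ≈ √(1.91 × 10^-5 × 0.092) = 1.33 × 10^-3 M
([H+]/C₀ = 1.4% < 5%, so the approximation holds.)
pH = −log(1.33 × 10^-3) = 2.88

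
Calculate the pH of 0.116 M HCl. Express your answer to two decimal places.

pH = 0.94

HCl is a strong acid and dissociates completely, so [H+] = 0.116 M.
pH = -log(0.116) = 0.94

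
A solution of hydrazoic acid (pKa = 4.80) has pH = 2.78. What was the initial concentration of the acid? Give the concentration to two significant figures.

C₀ = 1.8 × 10^-1 M

[H+] = 10^(-2.78) = 1.66 × 10^-3 M = x
Ka = 10^(−4.80) = 1.58 × 10^-5
Ka = x²/(C₀ − x) ⇒ C₀ = x + x²/Ka
C₀ = 1.66 × 10^-3 + (1.66 × 10^-3)²/(1.58 × 10^-5) = 1.76 × 10^-1 M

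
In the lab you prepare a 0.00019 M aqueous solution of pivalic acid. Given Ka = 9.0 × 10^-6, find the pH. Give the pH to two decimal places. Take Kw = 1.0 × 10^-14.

pH = 4.43

(CH3)3CCOOH ⇌ (CH3)3CCOO- + H+
From the ICE table, Ka = [H+]²/(0.00019 − [H+]) = 9.0 × 10^-6.
[H+] is not negligible relative to C₀; solve [H+]² + 9e-06·[H+] − 1.71e-09 = 0.
[H+] = [−9e-06 + √(9e-06² + 6.84e-09)]/2 = 3.71 × 10^-5 M
pH = −log(3.71 × 10^-5) = 4.43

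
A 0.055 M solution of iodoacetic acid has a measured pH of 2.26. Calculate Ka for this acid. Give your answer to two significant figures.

[H+] = 10^(-2.26) = 5.50 × 10^-3 M
At equilibrium [HA] = 0.055 − 5.50 × 10^-3 = 4.95 × 10^-2 M
Ka = [H+][A-]/[HA] = (5.50 × 10^-3)² / 4.95 × 10^-2 = 6.1 × 10^-4

Ka = 6.1 × 10^-4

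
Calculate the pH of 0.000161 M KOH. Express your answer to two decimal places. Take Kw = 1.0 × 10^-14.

KOH is a strong base; [OH-] = 0.000161 M.
pOH = -log(0.000161) = 3.79
pH = 14.00 - 3.79 = 10.21

pH = 10.21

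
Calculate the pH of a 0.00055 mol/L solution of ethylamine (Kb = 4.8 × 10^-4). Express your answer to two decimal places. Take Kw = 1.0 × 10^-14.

pH = 10.51

C2H5NH2 + H2O ⇌ C2H5NH3+ + OH-
From the ICE table, Kb = [OH-]²/(0.00055 − [OH-]) = 4.8 × 10^-4.
The 5% rule fails; solving [OH-]² + Kb·[OH-] − Kb·C₀ = 0 exactly:
[OH-] = [−0.00048 + √(0.00048² + 1.06e-06)]/2 = 3.27 × 10^-4 M
pOH = −log(3.27 × 10^-4) = 3.49; pH = 14.00 − 3.49 = 10.51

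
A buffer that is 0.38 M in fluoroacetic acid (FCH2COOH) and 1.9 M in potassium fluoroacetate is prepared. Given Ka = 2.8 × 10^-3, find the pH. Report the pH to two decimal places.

pKa = −log(2.8 × 10^-3) = 2.553
Using pH = pKa + log([base]/[acid]) with [base]/[acid] = 1.9/0.38:
pH = 2.553 + (+0.699) = 3.25

pH = 3.25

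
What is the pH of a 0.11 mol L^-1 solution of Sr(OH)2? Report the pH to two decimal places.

Sr(OH)2 is a strong base (each formula unit releases 2 OH-); [OH-] = 0.22 M.
pOH = -log(0.22) = 0.66
pH = 14.00 - 0.66 = 13.34

pH = 13.34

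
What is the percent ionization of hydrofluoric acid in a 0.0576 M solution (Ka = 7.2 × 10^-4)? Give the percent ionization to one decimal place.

HF ⇌ F- + H+; let x = [H+] at equilibrium.
Solve x² + 0.00072x − 4.15e-05 = 0 → x = 6.09 × 10^-3 M
% ionization = x/C₀ × 100% = 6.09 × 10^-3/0.0576 × 100% = 10.6%

10.6%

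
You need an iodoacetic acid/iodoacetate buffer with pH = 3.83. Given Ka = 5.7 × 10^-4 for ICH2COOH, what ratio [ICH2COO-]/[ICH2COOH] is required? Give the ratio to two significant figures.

ratio = 3.9

pKa = -log(5.7 × 10^-4) = 3.244
pH = pKa + log(r) ⇒ log(r) = 3.83 − 3.244 = +0.586
r = [ICH2COO-]/[ICH2COOH] = 10^(+0.586) = 3.85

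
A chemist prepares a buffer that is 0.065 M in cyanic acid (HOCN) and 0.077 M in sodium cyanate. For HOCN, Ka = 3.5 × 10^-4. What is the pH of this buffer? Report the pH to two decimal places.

pH = 3.53

pKa = −log(3.5 × 10^-4) = 3.456
pH = pKa + log([A⁻]/[HA]) = 3.456 + log(0.077/0.065)
pH = 3.456 + (+0.074) = 3.53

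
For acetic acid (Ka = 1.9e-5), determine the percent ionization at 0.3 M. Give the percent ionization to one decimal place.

0.8%

CH3COOH ⇌ CH3COO- + H+; let x = [H+] at equilibrium.
x ≈ √(Ka·C₀) = √(1.9 × 10^-5 × 0.3) = 2.39 × 10^-3 M
Fraction ionized = 2.39 × 10^-3 / 0.3 = 0.0080 → 0.8%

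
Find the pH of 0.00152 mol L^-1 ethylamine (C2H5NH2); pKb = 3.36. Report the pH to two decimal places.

C2H5NH2 + H2O ⇌ C2H5NH3+ + OH-
Kb = 10^(−3.36) = 4.37 × 10^-4
From the ICE table, Kb = x²/(0.00152 − x) = 4.37 × 10^-4.
Here C₀/Kb ≈ 3.48, so the small-x approximation fails. Use the quadratic:
x = (−Kb + √(Kb² + 4·Kb·C₀))/2 = 6.25 × 10^-4 M
pOH = 3.20, so pH = 14.00 − pOH = 10.80

pH = 10.80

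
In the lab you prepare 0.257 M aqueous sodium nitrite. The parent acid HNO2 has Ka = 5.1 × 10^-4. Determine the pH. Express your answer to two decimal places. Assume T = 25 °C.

pH = 8.35

NO2- is the conjugate base of the weak acid HNO2.
Kb = Kw/Ka = 1.0×10^-14 / 5.1 × 10^-4 = 1.96 × 10^-11
Let x = [OH-] at equilibrium. Kb = x²/(0.257 − x).
Assume x ≪ 0.257: x ≈ √(1.96 × 10^-11 × 0.257) = 2.24 × 10^-6 M
(x/C₀ = 0.00087% < 5%, so the approximation holds.)
pOH = −log(2.24 × 10^-6) = 5.65; pH = 14.00 − 5.65 = 8.35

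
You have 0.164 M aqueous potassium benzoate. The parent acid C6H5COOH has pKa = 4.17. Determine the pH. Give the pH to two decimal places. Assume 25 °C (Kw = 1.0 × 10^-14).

pH = 8.69

C6H5COO- is the conjugate base of the weak acid C6H5COOH.
Ka = 10^(−4.17) = 6.76 × 10^-5
Kb = Kw/Ka = 1.0×10^-14 / 6.76 × 10^-5 = 1.48 × 10^-10
From the ICE table, Kb = [OH-]²/(0.164 − [OH-]) = 1.48 × 10^-10.
Assume [OH-] ≪ 0.164: [OH-] ≈ √(1.48 × 10^-10 × 0.164) = 4.93 × 10^-6 M
([OH-]/C₀ = 0.003% < 5%, so the approximation holds.)
pOH = 5.31, so pH = 14.00 − pOH = 8.69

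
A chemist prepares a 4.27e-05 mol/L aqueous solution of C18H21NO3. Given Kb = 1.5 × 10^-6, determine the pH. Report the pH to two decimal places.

C18H21NO3 + H2O ⇌ C18H22NO3+ + OH-
From the ICE table, Kb = x²/(4.27e-05 − x) = 1.5 × 10^-6.
Here C₀/Kb ≈ 28.5, so the small-x approximation fails. Use the quadratic:
x = (−Kb + √(Kb² + 4·Kb·C₀))/2 = 7.29 × 10^-6 M
pOH = 5.14, so pH = 14.00 − pOH = 8.86

pH = 8.86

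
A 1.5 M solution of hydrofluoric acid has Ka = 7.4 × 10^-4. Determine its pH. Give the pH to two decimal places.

HF ⇌ F- + H+
Ka = x²/(1.5 − x) = 7.4 × 10^-4
Neglecting x in the denominator: x = √(7.4 × 10^-4 × 1.5) = 3.33 × 10^-2 M
pH = −log(3.33 × 10^-2) = 1.48

pH = 1.48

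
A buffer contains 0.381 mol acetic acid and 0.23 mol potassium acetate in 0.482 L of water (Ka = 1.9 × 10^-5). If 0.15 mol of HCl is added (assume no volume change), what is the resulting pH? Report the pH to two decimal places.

Added H+ converts CH3COO- to CH3COOH: CH3COOH → 0.531 mol, CH3COO- → 0.08 mol.
pKa = −log(1.9 × 10^-5) = 4.721
pH = pKa + log([A⁻]/[HA]) = 4.721 + log(0.08/0.531) = 4.721 -0.822

pH = 3.90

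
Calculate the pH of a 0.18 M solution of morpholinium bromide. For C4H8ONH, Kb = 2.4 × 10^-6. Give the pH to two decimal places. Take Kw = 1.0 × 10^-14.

pH = 4.56

C4H8ONH2+ is the conjugate acid of the weak base C4H8ONH.
Ka = Kw/Kb = 1.0×10^-14 / 2.4 × 10^-6 = 4.17 × 10^-9
Ka = [H+]²/(0.18 − [H+]) = 4.17 × 10^-9
Neglecting [H+] in the denominator: [H+] = √(4.17 × 10^-9 × 0.18) = 2.74 × 10^-5 M
Check: 0.015% ionized — well under 5%, approximation valid.
pH = −log[H+] = −log(2.74 × 10^-5) = 4.56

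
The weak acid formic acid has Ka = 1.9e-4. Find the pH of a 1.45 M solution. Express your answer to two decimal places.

pH = 1.78

HCOOH ⇌ HCOO- + H+
Ka = [H+]²/(1.45 − [H+]) = 1.9 × 10^-4
Neglecting [H+] in the denominator: [H+] = √(1.9 × 10^-4 × 1.45) = 1.66 × 10^-2 M
pH = −log[H+] = −log(1.66 × 10^-2) = 1.78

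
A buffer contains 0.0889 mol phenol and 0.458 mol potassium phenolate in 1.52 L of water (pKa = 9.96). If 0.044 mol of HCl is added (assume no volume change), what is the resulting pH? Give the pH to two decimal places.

Added H+ converts C6H5O- to C6H5OH: C6H5OH → 0.133 mol, C6H5O- → 0.414 mol.
pH = pKa + log([A⁻]/[HA]) = 9.96 + log(0.414/0.133) = 9.96 +0.493

pH = 10.45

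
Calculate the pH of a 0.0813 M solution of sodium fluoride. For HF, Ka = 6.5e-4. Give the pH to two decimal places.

F- is the conjugate base of the weak acid HF.
Kb = Kw/Ka = 1.0×10^-14 / 6.5 × 10^-4 = 1.54 × 10^-11
Let x = [OH-] at equilibrium. Kb = x²/(0.0813 − x).
Since Kb ≪ C₀, x ≈ √(Kb·C₀) = 1.12 × 10^-6 M.
Check: 0.0014% ionized — well under 5%, approximation valid.
pOH = 5.95, so pH = 14.00 − pOH = 8.05

pH = 8.05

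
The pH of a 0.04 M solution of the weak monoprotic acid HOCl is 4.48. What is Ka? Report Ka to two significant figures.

Ka = 2.7 × 10^-8

[H+] = 10^(-4.48) = 3.31 × 10^-5 M
At equilibrium [HA] = 0.04 − 3.31 × 10^-5 = 4.00 × 10^-2 M
Ka = [H+][A-]/[HA] = (3.31 × 10^-5)² / 4.00 × 10^-2 = 2.7 × 10^-8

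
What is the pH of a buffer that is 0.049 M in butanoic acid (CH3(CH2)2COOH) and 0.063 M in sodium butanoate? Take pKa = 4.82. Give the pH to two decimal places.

pH = 4.93

Henderson–Hasselbalch: pH = pKa + log([CH3(CH2)2COO-]/[CH3(CH2)2COOH]) = 4.82 + log(0.063/0.049)
pH = 4.82 + (+0.109) = 4.93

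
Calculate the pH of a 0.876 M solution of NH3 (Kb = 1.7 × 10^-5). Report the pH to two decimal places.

NH3 + H2O ⇌ NH4+ + OH-
From the ICE table, Kb = x²/(0.876 − x) = 1.7 × 10^-5.
Assume x ≪ 0.876: x ≈ √(1.7 × 10^-5 × 0.876) = 3.86 × 10^-3 M
Check: 0.44% ionized — well under 5%, approximation valid.
pOH = 2.41, so pH = 14.00 − pOH = 11.59

pH = 11.59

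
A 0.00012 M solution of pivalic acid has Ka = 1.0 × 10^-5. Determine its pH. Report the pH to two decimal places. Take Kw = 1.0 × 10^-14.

(CH3)3CCOOH ⇌ (CH3)3CCOO- + H+
Ka = [H+]²/(0.00012 − [H+]) = 1.0 × 10^-5
Here C₀/Ka ≈ 12, so the small-[H+] approximation fails. Use the quadratic:
[H+] = [−1e-05 + √(1e-05² + 4.8e-09)]/2 = 3.00 × 10^-5 M
pH = −log(3.00 × 10^-5) = 4.52

pH = 4.52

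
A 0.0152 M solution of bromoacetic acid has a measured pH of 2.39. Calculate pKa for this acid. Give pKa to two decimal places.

[H+] = 10^(-2.39) = 4.07 × 10^-3 M
At equilibrium [HA] = 0.0152 − 4.07 × 10^-3 = 1.11 × 10^-2 M
Ka = [H+][A-]/[HA] = (4.07 × 10^-3)² / 1.11 × 10^-2 = 1.49 × 10^-3
pKa = -log(1.49 × 10^-3) = 2.83

pKa = 2.83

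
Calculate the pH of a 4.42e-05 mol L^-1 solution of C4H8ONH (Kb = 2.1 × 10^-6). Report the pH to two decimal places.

pH = 8.94

C4H8ONH + H2O ⇌ C4H8ONH2+ + OH-
Let x = [OH-] at equilibrium. Kb = x²/(4.42e-05 − x).
Here C₀/Kb ≈ 21, so the small-x approximation fails. Use the quadratic:
x = (−Kb + √(Kb² + 4·Kb·C₀))/2 = 8.64 × 10^-6 M
pOH = 5.06, so pH = 14.00 − pOH = 8.94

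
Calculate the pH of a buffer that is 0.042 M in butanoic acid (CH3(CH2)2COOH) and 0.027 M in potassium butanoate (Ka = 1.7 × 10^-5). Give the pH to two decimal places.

pKa = −log(1.7 × 10^-5) = 4.770
Henderson–Hasselbalch: pH = pKa + log([CH3(CH2)2COO-]/[CH3(CH2)2COOH]) = 4.770 + log(0.027/0.042)
pH = 4.770 + (-0.192) = 4.58

pH = 4.58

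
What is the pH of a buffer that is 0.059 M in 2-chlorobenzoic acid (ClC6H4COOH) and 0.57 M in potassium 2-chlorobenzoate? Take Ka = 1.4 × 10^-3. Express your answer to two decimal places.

pH = 3.84

pKa = −log(1.4 × 10^-3) = 2.854
Henderson–Hasselbalch: pH = pKa + log([ClC6H4COO-]/[ClC6H4COOH]) = 2.854 + log(0.57/0.059)
pH = 2.854 + (+0.985) = 3.84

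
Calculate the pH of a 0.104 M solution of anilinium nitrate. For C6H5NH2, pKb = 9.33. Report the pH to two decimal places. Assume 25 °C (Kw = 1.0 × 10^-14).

pH = 2.83

C6H5NH3+ is the conjugate acid of the weak base C6H5NH2.
Kb = 10^(−9.33) = 4.68 × 10^-10
Ka = Kw/Kb = 1.0×10^-14 / 4.68 × 10^-10 = 2.14 × 10^-5
From the ICE table, Ka = [H+]²/(0.104 − [H+]) = 2.14 × 10^-5.
Neglecting [H+] in the denominator: [H+] = √(2.14 × 10^-5 × 0.104) = 1.49 × 10^-3 M
pH = −log[H+] = −log(1.49 × 10^-3) = 2.83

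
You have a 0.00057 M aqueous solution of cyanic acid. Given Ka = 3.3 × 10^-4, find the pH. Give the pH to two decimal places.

HOCN ⇌ OCN- + H+
From the ICE table, Ka = x²/(0.00057 − x) = 3.3 × 10^-4.
The 5% rule fails; solving x² + Ka·x − Ka·C₀ = 0 exactly:
x = (−Ka + √(Ka² + 4·Ka·C₀))/2 = 2.99 × 10^-4 M
pH = −log(2.99 × 10^-4) = 3.52

pH = 3.52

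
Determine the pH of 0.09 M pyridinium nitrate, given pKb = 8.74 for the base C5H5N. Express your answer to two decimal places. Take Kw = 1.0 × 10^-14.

pH = 3.15

C5H5NH+ is the conjugate acid of the weak base C5H5N.
Kb = 10^(−8.74) = 1.82 × 10^-9
Ka = Kw/Kb = 1.0×10^-14 / 1.82 × 10^-9 = 5.49 × 10^-6
From the ICE table, Ka = [H+]²/(0.09 − [H+]) = 5.49 × 10^-6.
Neglecting [H+] in the denominator: [H+] = √(5.49 × 10^-6 × 0.09) = 7.03 × 10^-4 M
Check: 0.78% ionized — well under 5%, approximation valid.
pH = −log(7.03 × 10^-4) = 3.15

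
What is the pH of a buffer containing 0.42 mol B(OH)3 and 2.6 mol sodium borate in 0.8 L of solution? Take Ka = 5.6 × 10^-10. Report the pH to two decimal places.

pKa = −log(5.6 × 10^-10) = 9.252
pH = pKa + log([A⁻]/[HA]) = 9.252 + log(2.6/0.42)
pH = 9.252 + (+0.792) = 10.04

pH = 10.04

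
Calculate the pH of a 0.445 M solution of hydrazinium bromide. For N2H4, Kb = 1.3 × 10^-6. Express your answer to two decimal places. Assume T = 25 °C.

pH = 4.23

N2H5+ is the conjugate acid of the weak base N2H4.
Ka = Kw/Kb = 1.0×10^-14 / 1.3 × 10^-6 = 7.69 × 10^-9
Ka = [H+]²/(0.445 − [H+]) = 7.69 × 10^-9
Since Ka ≪ C₀, [H+] ≈ √(Ka·C₀) = 5.85 × 10^-5 M.
([H+]/C₀ = 0.013% < 5%, so the approximation holds.)
pH = −log(5.85 × 10^-5) = 4.23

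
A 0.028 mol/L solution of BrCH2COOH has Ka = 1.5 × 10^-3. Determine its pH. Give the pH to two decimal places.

pH = 2.24

BrCH2COOH ⇌ BrCH2COO- + H+
Ka = x²/(0.028 − x) = 1.5 × 10^-3
Here C₀/Ka ≈ 18.7, so the small-x approximation fails. Use the quadratic:
x = [−0.0015 + √(0.0015² + 0.000168)]/2 = 5.77 × 10^-3 M
pH = −log[H+] = −log(5.77 × 10^-3) = 2.24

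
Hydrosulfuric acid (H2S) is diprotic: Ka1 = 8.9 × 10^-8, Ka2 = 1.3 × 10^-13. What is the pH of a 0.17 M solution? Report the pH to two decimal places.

Since Ka1 ≫ Ka2, the first ionization dominates [H+].
Ka1 = x²/(0.17 − x) = 8.9 × 10^-8
x ≈ √(8.9 × 10^-8 × 0.17) = 1.23 × 10^-4 M
pH = −log(1.23 × 10^-4) = 3.91

pH = 3.91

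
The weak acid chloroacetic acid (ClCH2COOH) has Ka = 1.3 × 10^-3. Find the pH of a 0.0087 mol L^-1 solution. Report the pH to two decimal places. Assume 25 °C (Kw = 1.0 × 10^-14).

ClCH2COOH ⇌ ClCH2COO- + H+
Let x = [H+] at equilibrium. Ka = x²/(0.0087 − x).
The 5% rule fails; solving x² + Ka·x − Ka·C₀ = 0 exactly:
x = [−0.0013 + √(0.0013² + 4.52e-05)]/2 = 2.78 × 10^-3 M
pH = −log[H+] = −log(2.78 × 10^-3) = 2.56

pH = 2.56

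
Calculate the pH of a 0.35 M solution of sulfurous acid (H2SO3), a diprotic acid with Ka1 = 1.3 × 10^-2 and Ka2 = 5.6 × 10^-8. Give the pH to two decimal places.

pH = 1.21

Since Ka1 ≫ Ka2, the first ionization dominates [H+].
Ka1 = x²/(0.35 − x) = 1.3 × 10^-2
Solving the quadratic: x = (−Ka1 + √(Ka1² + 4·Ka1·C₀))/2 = 6.13 × 10^-2 M
pH = −log(6.13 × 10^-2) = 1.21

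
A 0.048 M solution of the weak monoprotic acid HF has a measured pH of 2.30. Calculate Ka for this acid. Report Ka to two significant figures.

Ka = 5.8 × 10^-4

[H+] = 10^(-2.30) = 5.01 × 10^-3 M
At equilibrium [HA] = 0.048 − 5.01 × 10^-3 = 4.30 × 10^-2 M
Ka = [H+][A-]/[HA] = (5.01 × 10^-3)² / 4.30 × 10^-2 = 5.8 × 10^-4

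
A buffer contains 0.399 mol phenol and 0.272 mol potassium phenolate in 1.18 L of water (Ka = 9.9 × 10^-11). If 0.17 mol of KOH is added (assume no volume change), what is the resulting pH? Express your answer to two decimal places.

After neutralization: n(C6H5OH) = 0.229 mol, n(C6H5O-) = 0.442 mol.
pKa = −log(9.9 × 10^-11) = 10.004
pH = pKa + log(n_C6H5O-/n_C6H5OH) = 10.004 + log(0.442/0.229) = 10.004 + (+0.286)

pH = 10.29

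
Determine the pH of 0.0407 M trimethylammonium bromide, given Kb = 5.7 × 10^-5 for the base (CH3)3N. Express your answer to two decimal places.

pH = 5.57

(CH3)3NH+ is the conjugate acid of the weak base (CH3)3N.
Ka = Kw/Kb = 1.0×10^-14 / 5.7 × 10^-5 = 1.75 × 10^-10
Ka = [H+]²/(0.0407 − [H+]) = 1.75 × 10^-10
Assume [H+] ≪ 0.0407: [H+] ≈ √(1.75 × 10^-10 × 0.0407) = 2.67 × 10^-6 M
Check: 0.0066% ionized — well under 5%, approximation valid.
pH = −log[H+] = −log(2.67 × 10^-6) = 5.57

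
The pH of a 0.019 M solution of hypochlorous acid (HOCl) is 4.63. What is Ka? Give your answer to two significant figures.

Ka = 2.9 × 10^-8

[H+] = 10^(-4.63) = 2.34 × 10^-5 M
At equilibrium [HA] = 0.019 − 2.34 × 10^-5 = 1.90 × 10^-2 M
Ka = [H+][A-]/[HA] = (2.34 × 10^-5)² / 1.90 × 10^-2 = 2.9 × 10^-8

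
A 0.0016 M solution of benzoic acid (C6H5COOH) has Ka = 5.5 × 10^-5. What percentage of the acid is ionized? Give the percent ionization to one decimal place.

C6H5COOH ⇌ C6H5COO- + H+; let x = [H+] at equilibrium.
Solve x² + 5.5e-05x − 8.8e-08 = 0 → x = 2.70 × 10^-4 M
Fraction ionized = 2.70 × 10^-4 / 0.0016 = 0.1688 → 16.9%

16.9%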